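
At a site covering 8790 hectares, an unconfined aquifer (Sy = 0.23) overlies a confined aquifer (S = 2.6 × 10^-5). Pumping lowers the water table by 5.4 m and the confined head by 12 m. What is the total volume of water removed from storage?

A = 8790 hectares = 8.79 × 10^7 m²
Unconfined: ΔV_u = Sy × A × Δh_u = 0.23 × 8.79 × 10^7 × 5.4 = 1.092 × 10^8 m³
Confined: ΔV_c = S × A × Δh_c = 2.6 × 10^-5 × 8.79 × 10^7 × 12 = 27420 m³
Total ΔV = 1.092 × 10^8 + 27420 = 1.092 × 10^8 m³

ΔV ≈ 1.09 × 10^8 m³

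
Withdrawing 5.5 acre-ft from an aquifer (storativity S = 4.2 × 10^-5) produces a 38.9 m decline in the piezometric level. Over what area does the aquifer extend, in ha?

A ≈ 415 ha

ΔV = 5.5 acre-ft = 6784 m³
A = ΔV / (S × Δh) = 6784 / (4.2 × 10^-5 × 38.9) = 4.152 × 10^6 m²
A = 4.152 × 10^6 m² = 415.2 ha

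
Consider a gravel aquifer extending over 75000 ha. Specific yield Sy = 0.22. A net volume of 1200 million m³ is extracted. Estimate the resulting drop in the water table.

Δh ≈ 7.27 m

A = 75000 ha = 7.5 × 10^8 m²
ΔV = 1200 million m³ = 1.2 × 10^9 m³
Δh = ΔV / (Sy × A) = 1.2 × 10^9 m³ / (0.22 × 7.5 × 10^8 m²) = 7.273 m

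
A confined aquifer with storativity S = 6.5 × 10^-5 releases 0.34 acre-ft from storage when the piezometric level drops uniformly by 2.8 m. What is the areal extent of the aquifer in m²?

A ≈ 2.3 × 10^6 m²

ΔV = 0.34 acre-ft = 419.4 m³
A = ΔV / (S × Δh) = 419.4 / (6.5 × 10^-5 × 2.8) = 2.304 × 10^6 m²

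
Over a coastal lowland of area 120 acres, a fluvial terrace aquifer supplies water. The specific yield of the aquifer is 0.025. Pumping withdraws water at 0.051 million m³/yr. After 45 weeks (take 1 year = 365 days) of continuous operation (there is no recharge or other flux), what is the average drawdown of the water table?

A = 120 acres = 4.856 × 10^5 m²
Q = 0.051 million m³/yr = 139.7 m³/d
t = 45 weeks = 315 d
ΔV = Q × t = 139.7 m³/d × 315 d = 44010 m³
Δh = ΔV / (Sy × A) = 44010 / (0.025 × 4.856 × 10^5) = 3.625 m

Δh ≈ 3.63 m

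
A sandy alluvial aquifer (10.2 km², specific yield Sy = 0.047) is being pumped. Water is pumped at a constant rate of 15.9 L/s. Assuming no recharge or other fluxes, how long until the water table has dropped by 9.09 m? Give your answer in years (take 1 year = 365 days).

t ≈ 8.69 years

A = 10.2 km² = 1.02 × 10^7 m²
ΔV = Sy × A × Δh = 0.047 × 1.02 × 10^7 × 9.09 = 4.358 × 10^6 m³
Q = 15.9 L/s = 1374 m³/d
t = ΔV / Q = 4.358 × 10^6 m³ / 1374 m³/d = 3172 d
t = 3172 d ≈ 8.691 years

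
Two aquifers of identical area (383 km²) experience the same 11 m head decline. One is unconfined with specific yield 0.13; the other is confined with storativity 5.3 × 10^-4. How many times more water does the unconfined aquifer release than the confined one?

A = 383 km² = 3.83 × 10^8 m²
Unconfined: ΔV_u = Sy × A × Δh = 0.13 × 3.83 × 10^8 × 11 = 5.477 × 10^8 m³
Confined: ΔV_c = S × A × Δh = 5.3 × 10^-4 × 3.83 × 10^8 × 11 = 2.233 × 10^6 m³
Ratio = ΔV_u / ΔV_c = Sy / S = 0.13 / 5.3 × 10^-4 = 245.3

ΔV_u / ΔV_c ≈ 245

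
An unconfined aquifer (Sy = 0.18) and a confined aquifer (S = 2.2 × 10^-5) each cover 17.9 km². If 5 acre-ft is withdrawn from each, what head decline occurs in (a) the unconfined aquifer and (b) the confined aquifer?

Δh_u ≈ 0.00191 m; Δh_c ≈ 15.7 m

A = 17.9 km² = 1.79 × 10^7 m²
ΔV = 5 acre-ft = 6167 m³
Unconfined: Δh_u = ΔV/(Sy·A) = 6167/(0.18 × 1.79 × 10^7) = 0.001914 m
Confined: Δh_c = ΔV/(S·A) = 6167/(2.2 × 10^-5 × 1.79 × 10^7) = 15.66 m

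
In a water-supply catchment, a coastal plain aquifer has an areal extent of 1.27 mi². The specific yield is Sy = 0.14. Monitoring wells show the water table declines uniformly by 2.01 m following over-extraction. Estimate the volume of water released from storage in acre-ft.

ΔV ≈ 750 acre-ft

A = 1.27 mi² = 3.289 × 10^6 m²
ΔV = Sy × A × Δh = 0.14 × 3.289 × 10^6 m² × 2.01 m = 9.256 × 10^5 m³
ΔV = 9.256 × 10^5 m³ = 750.4 acre-ft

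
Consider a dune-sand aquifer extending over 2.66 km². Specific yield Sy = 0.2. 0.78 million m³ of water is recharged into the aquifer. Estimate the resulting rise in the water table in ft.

A = 2.66 km² = 2.66 × 10^6 m²
ΔV = 0.78 million m³ = 7.8 × 10^5 m³
Δh = ΔV / (Sy × A) = 7.8 × 10^5 m³ / (0.2 × 2.66 × 10^6 m²) = 1.466 m
Δh = 1.466 m = 4.81 ft

Δh ≈ 4.81 ft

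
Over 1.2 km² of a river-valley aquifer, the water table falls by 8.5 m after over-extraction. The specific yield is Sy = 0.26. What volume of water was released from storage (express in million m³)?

ΔV ≈ 2.65 million m³

A = 1.2 km² = 1.2 × 10^6 m²
ΔV = Sy × A × Δh = 0.26 × 1.2 × 10^6 m² × 8.5 m = 2.652 × 10^6 m³
ΔV = 2.652 × 10^6 m³ = 2.652 million m³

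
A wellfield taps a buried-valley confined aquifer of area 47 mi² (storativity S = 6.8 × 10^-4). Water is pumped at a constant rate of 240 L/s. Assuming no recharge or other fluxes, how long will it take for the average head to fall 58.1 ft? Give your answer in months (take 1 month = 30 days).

t ≈ 2.36 months

A = 47 mi² = 1.217 × 10^8 m²
Δh = 58.1 ft = 17.71 m
ΔV = S × A × Δh = 6.8 × 10^-4 × 1.217 × 10^8 × 17.71 = 1.466 × 10^6 m³
Q = 240 L/s = 20740 m³/d
t = ΔV / Q = 1.466 × 10^6 m³ / 20740 m³/d = 70.69 d
t = 70.69 d ≈ 2.356 months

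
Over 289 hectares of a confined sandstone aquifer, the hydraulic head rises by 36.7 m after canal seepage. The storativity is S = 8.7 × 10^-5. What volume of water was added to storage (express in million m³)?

ΔV ≈ 0.00923 million m³

A = 289 hectares = 2.89 × 10^6 m²
ΔV = S × A × Δh = 8.7 × 10^-5 × 2.89 × 10^6 m² × 36.7 m = 9227 m³
ΔV = 9227 m³ = 0.009227 million m³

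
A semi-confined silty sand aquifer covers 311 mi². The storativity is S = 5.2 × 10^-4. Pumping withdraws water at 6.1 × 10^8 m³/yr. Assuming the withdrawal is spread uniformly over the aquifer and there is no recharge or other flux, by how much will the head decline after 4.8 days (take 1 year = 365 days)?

Δh ≈ 19.2 m

A = 311 mi² = 8.055 × 10^8 m²
Q = 6.1 × 10^8 m³/yr = 1.671 × 10^6 m³/d
ΔV = Q × t = 1.671 × 10^6 m³/d × 4.8 d = 8.022 × 10^6 m³
Δh = ΔV / (S × A) = 8.022 × 10^6 / (5.2 × 10^-4 × 8.055 × 10^8) = 19.15 m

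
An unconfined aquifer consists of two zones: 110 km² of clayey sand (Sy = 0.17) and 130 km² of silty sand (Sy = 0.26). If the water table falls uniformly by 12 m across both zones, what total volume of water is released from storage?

A₁ = 110 km² = 1.1 × 10^8 m²; A₂ = 130 km² = 1.3 × 10^8 m²
ΔV₁ = 0.17 × 1.1 × 10^8 × 12 = 2.244 × 10^8 m³
ΔV₂ = 0.26 × 1.3 × 10^8 × 12 = 4.056 × 10^8 m³
ΔV = ΔV₁ + ΔV₂ = 6.3 × 10^8 m³

ΔV ≈ 6.3 × 10^8 m³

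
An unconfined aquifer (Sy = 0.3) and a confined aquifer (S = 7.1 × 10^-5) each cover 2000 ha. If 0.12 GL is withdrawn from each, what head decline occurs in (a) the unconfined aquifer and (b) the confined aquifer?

Δh_u ≈ 0.02 m; Δh_c ≈ 84.5 m

A = 2000 ha = 2 × 10^7 m²
ΔV = 0.12 GL = 1.2 × 10^5 m³
Unconfined: Δh_u = ΔV/(Sy·A) = 1.2 × 10^5/(0.3 × 2 × 10^7) = 0.02 m
Confined: Δh_c = ΔV/(S·A) = 1.2 × 10^5/(7.1 × 10^-5 × 2 × 10^7) = 84.51 m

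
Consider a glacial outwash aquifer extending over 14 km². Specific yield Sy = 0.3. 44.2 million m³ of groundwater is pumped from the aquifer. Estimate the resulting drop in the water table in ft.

Δh ≈ 34.5 ft

A = 14 km² = 1.4 × 10^7 m²
ΔV = 44.2 million m³ = 4.42 × 10^7 m³
Δh = ΔV / (Sy × A) = 4.42 × 10^7 m³ / (0.3 × 1.4 × 10^7 m²) = 10.52 m
Δh = 10.52 m = 34.53 ft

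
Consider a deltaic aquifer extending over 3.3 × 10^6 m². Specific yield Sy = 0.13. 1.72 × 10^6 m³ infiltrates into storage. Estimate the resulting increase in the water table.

Δh ≈ 4.01 m

Δh = ΔV / (Sy × A) = 1.72 × 10^6 m³ / (0.13 × 3.3 × 10^6 m²) = 4.009 m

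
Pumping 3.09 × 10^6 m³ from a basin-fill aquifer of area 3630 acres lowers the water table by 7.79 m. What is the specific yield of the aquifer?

Sy ≈ 0.027

A = 3630 acres = 1.469 × 10^7 m²
Sy = ΔV / (A × Δh) = 3.09 × 10^6 m³ / (1.469 × 10^7 m² × 7.79 m) = 0.027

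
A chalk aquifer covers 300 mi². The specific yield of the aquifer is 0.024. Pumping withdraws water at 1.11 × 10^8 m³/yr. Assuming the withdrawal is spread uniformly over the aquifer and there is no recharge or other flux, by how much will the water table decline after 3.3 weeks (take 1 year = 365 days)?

A = 300 mi² = 7.77 × 10^8 m²
Q = 1.11 × 10^8 m³/yr = 3.041 × 10^5 m³/d
t = 3.3 weeks = 23.1 d
ΔV = Q × t = 3.041 × 10^5 m³/d × 23.1 d = 7.025 × 10^6 m³
Δh = ΔV / (Sy × A) = 7.025 × 10^6 / (0.024 × 7.77 × 10^8) = 0.3767 m

Δh ≈ 0.377 m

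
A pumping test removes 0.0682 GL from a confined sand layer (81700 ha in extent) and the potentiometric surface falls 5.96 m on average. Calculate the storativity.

S ≈ 1.4 × 10^-5

A = 81700 ha = 8.17 × 10^8 m²
ΔV = 0.0682 GL = 68200 m³
S = ΔV / (A × Δh) = 68200 m³ / (8.17 × 10^8 m² × 5.96 m) = 1.401 × 10^-5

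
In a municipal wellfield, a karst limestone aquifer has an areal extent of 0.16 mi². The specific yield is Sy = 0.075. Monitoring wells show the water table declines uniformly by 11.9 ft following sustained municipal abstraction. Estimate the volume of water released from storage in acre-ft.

ΔV ≈ 91.4 acre-ft

A = 0.16 mi² = 4.144 × 10^5 m²
Δh = 11.9 ft = 3.627 m
ΔV = Sy × A × Δh = 0.075 × 4.144 × 10^5 m² × 3.627 m = 1.127 × 10^5 m³
ΔV = 1.127 × 10^5 m³ = 91.39 acre-ft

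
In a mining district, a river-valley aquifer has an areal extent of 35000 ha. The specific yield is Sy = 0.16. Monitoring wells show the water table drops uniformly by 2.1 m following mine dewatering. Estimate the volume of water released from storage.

ΔV ≈ 1.18 × 10^8 m³

A = 35000 ha = 3.5 × 10^8 m²
ΔV = Sy × A × Δh = 0.16 × 3.5 × 10^8 m² × 2.1 m = 1.176 × 10^8 m³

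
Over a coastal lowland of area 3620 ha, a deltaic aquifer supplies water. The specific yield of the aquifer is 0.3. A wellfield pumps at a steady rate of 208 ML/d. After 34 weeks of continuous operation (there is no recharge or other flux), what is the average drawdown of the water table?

Δh ≈ 4.56 m

A = 3620 ha = 3.62 × 10^7 m²
Q = 208 ML/d = 2.08 × 10^5 m³/d
t = 34 weeks = 238 d
ΔV = Q × t = 2.08 × 10^5 m³/d × 238 d = 4.95 × 10^7 m³
Δh = ΔV / (Sy × A) = 4.95 × 10^7 / (0.3 × 3.62 × 10^7) = 4.558 m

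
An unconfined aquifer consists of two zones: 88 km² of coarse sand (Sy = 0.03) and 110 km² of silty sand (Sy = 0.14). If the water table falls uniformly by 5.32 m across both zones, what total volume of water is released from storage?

ΔV ≈ 9.6 × 10^7 m³

A₁ = 88 km² = 8.8 × 10^7 m²; A₂ = 110 km² = 1.1 × 10^8 m²
ΔV₁ = 0.03 × 8.8 × 10^7 × 5.32 = 1.404 × 10^7 m³
ΔV₂ = 0.14 × 1.1 × 10^8 × 5.32 = 8.193 × 10^7 m³
ΔV = ΔV₁ + ΔV₂ = 9.597 × 10^7 m³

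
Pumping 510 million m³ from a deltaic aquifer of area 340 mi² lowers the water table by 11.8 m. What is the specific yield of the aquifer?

A = 340 mi² = 8.806 × 10^8 m²
ΔV = 510 million m³ = 5.1 × 10^8 m³
Sy = ΔV / (A × Δh) = 5.1 × 10^8 m³ / (8.806 × 10^8 m² × 11.8 m) = 0.04908

Sy ≈ 0.049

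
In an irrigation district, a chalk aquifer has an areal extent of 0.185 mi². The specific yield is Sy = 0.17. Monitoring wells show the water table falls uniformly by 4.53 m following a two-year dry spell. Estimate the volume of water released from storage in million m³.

A = 0.185 mi² = 4.791 × 10^5 m²
ΔV = Sy × A × Δh = 0.17 × 4.791 × 10^5 m² × 4.53 m = 3.69 × 10^5 m³
ΔV = 3.69 × 10^5 m³ = 0.369 million m³

ΔV ≈ 0.369 million m³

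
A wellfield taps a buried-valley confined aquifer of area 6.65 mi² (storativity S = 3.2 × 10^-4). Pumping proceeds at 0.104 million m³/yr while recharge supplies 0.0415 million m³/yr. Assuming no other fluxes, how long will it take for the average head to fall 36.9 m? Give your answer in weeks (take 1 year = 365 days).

A = 6.65 mi² = 1.722 × 10^7 m²
ΔV = S × A × Δh = 3.2 × 10^-4 × 1.722 × 10^7 × 36.9 = 2.034 × 10^5 m³
Net withdrawal = 0.104 − 0.0415 = 0.0625 million m³/yr = 171.2 m³/d
t = ΔV / Q = 2.034 × 10^5 m³ / 171.2 m³/d = 1188 d
t = 1188 d ≈ 169.7 weeks

t ≈ 170 weeks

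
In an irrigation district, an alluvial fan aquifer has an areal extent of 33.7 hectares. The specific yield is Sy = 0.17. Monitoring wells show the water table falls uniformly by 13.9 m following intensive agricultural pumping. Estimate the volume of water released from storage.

ΔV ≈ 7.96 × 10^5 m³

A = 33.7 hectares = 3.37 × 10^5 m²
ΔV = Sy × A × Δh = 0.17 × 3.37 × 10^5 m² × 13.9 m = 7.963 × 10^5 m³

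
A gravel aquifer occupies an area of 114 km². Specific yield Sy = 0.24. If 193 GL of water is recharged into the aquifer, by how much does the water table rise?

Δh ≈ 7.05 m

A = 114 km² = 1.14 × 10^8 m²
ΔV = 193 GL = 1.93 × 10^8 m³
Δh = ΔV / (Sy × A) = 1.93 × 10^8 m³ / (0.24 × 1.14 × 10^8 m²) = 7.054 m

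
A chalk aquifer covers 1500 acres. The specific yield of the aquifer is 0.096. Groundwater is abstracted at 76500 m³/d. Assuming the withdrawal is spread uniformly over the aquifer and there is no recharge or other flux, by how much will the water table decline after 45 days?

Δh ≈ 5.91 m

A = 1500 acres = 6.07 × 10^6 m²
ΔV = Q × t = 76500 m³/d × 45 d = 3.442 × 10^6 m³
Δh = ΔV / (Sy × A) = 3.442 × 10^6 / (0.096 × 6.07 × 10^6) = 5.907 m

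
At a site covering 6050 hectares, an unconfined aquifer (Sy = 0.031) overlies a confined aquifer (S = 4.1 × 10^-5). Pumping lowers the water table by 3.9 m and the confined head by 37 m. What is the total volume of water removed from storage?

A = 6050 hectares = 6.05 × 10^7 m²
Unconfined: ΔV_u = Sy × A × Δh_u = 0.031 × 6.05 × 10^7 × 3.9 = 7.314 × 10^6 m³
Confined: ΔV_c = S × A × Δh_c = 4.1 × 10^-5 × 6.05 × 10^7 × 37 = 91780 m³
Total ΔV = 7.314 × 10^6 + 91780 = 7.406 × 10^6 m³

ΔV ≈ 7.41 × 10^6 m³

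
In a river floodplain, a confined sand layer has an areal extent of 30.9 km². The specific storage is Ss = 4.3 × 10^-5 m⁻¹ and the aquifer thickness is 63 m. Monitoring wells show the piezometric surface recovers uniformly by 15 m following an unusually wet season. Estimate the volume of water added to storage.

ΔV ≈ 1.26 × 10^6 m³

S = Ss × b = 4.3 × 10^-5 m⁻¹ × 63 m = 2.709 × 10^-3
A = 30.9 km² = 3.09 × 10^7 m²
ΔV = S × A × Δh = 0.002709 × 3.09 × 10^7 m² × 15 m = 1.256 × 10^6 m³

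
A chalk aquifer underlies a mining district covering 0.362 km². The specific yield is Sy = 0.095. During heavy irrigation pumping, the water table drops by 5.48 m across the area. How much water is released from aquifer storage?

A = 0.362 km² = 3.62 × 10^5 m²
ΔV = Sy × A × Δh = 0.095 × 3.62 × 10^5 m² × 5.48 m = 1.885 × 10^5 m³

ΔV ≈ 1.88 × 10^5 m³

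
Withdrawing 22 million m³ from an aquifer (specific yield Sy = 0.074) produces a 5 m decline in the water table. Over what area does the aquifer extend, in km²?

ΔV = 22 million m³ = 2.2 × 10^7 m³
A = ΔV / (Sy × Δh) = 2.2 × 10^7 / (0.074 × 5) = 5.946 × 10^7 m²
A = 5.946 × 10^7 m² = 59.46 km²

A ≈ 59.5 km²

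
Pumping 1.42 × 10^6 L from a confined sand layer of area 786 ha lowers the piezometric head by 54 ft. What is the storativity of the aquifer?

S ≈ 1.1 × 10^-5

A = 786 ha = 7.86 × 10^6 m²
Δh = 54 ft = 16.46 m
ΔV = 1.42 × 10^6 L = 1420 m³
S = ΔV / (A × Δh) = 1420 m³ / (7.86 × 10^6 m² × 16.46 m) = 1.098 × 10^-5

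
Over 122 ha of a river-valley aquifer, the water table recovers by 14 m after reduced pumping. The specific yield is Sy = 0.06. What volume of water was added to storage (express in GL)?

ΔV ≈ 1.02 GL

A = 122 ha = 1.22 × 10^6 m²
ΔV = Sy × A × Δh = 0.06 × 1.22 × 10^6 m² × 14 m = 1.025 × 10^6 m³
ΔV = 1.025 × 10^6 m³ = 1.025 GL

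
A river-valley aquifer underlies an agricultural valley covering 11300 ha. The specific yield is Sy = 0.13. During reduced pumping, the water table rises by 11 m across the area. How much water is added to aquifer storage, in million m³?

A = 11300 ha = 1.13 × 10^8 m²
ΔV = Sy × A × Δh = 0.13 × 1.13 × 10^8 m² × 11 m = 1.616 × 10^8 m³
ΔV = 1.616 × 10^8 m³ = 161.6 million m³

ΔV ≈ 162 million m³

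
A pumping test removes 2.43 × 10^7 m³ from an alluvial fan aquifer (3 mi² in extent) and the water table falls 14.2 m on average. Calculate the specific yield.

A = 3 mi² = 7.77 × 10^6 m²
Sy = ΔV / (A × Δh) = 2.43 × 10^7 m³ / (7.77 × 10^6 m² × 14.2 m) = 0.2202

Sy ≈ 0.22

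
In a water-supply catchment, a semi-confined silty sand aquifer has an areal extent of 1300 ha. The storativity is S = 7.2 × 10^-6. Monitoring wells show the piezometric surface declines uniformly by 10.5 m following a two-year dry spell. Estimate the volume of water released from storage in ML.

A = 1300 ha = 1.3 × 10^7 m²
ΔV = S × A × Δh = 7.2 × 10^-6 × 1.3 × 10^7 m² × 10.5 m = 982.8 m³
ΔV = 982.8 m³ = 0.9828 ML

ΔV ≈ 0.983 ML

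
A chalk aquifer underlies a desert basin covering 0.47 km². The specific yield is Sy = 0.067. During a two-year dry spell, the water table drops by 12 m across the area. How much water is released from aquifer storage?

A = 0.47 km² = 4.7 × 10^5 m²
ΔV = Sy × A × Δh = 0.067 × 4.7 × 10^5 m² × 12 m = 3.779 × 10^5 m³

ΔV ≈ 3.78 × 10^5 m³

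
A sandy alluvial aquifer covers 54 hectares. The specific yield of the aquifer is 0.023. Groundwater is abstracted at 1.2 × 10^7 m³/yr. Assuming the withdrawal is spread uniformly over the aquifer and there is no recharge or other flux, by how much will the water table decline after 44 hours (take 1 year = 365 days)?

A = 54 hectares = 5.4 × 10^5 m²
Q = 1.2 × 10^7 m³/yr = 32880 m³/d
t = 44 hours = 1.833 d
ΔV = Q × t = 32880 m³/d × 1.833 d = 60270 m³
Δh = ΔV / (Sy × A) = 60270 / (0.023 × 5.4 × 10^5) = 4.853 m

Δh ≈ 4.85 m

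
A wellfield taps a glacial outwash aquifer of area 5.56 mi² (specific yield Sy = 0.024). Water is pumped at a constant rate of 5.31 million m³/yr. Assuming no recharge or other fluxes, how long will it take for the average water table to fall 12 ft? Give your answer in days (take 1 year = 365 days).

t ≈ 86.9 days

A = 5.56 mi² = 1.44 × 10^7 m²
Δh = 12 ft = 3.658 m
ΔV = Sy × A × Δh = 0.024 × 1.44 × 10^7 × 3.658 = 1.264 × 10^6 m³
Q = 5.31 million m³/yr = 14550 m³/d
t = ΔV / Q = 1.264 × 10^6 m³ / 14550 m³/d = 86.89 d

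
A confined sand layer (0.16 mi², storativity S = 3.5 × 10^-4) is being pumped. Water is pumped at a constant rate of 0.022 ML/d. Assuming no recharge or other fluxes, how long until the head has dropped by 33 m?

t ≈ 218 days

A = 0.16 mi² = 4.144 × 10^5 m²
ΔV = S × A × Δh = 3.5 × 10^-4 × 4.144 × 10^5 × 33 = 4786 m³
Q = 0.022 ML/d = 22 m³/d
t = ΔV / Q = 4786 m³ / 22 m³/d = 217.6 d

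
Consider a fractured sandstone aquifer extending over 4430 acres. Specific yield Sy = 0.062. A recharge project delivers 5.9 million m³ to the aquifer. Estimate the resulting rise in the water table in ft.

A = 4430 acres = 1.793 × 10^7 m²
ΔV = 5.9 million m³ = 5.9 × 10^6 m³
Δh = ΔV / (Sy × A) = 5.9 × 10^6 m³ / (0.062 × 1.793 × 10^7 m²) = 5.308 m
Δh = 5.308 m = 17.42 ft

Δh ≈ 17.4 ft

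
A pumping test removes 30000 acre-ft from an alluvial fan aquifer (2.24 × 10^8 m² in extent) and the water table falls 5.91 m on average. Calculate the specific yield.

Sy ≈ 0.028

ΔV = 30000 acre-ft = 3.7 × 10^7 m³
Sy = ΔV / (A × Δh) = 3.7 × 10^7 m³ / (2.24 × 10^8 m² × 5.91 m) = 0.02795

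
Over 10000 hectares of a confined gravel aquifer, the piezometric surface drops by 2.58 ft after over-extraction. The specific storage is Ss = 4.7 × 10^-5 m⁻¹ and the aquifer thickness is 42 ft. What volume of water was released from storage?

ΔV ≈ 47300 m³

b = 42 ft = 12.8 m
S = Ss × b = 4.7 × 10^-5 m⁻¹ × 12.8 m = 6.017 × 10^-4
A = 10000 hectares = 1 × 10^8 m²
Δh = 2.58 ft = 0.7864 m
ΔV = S × A × Δh = 6.017 × 10^-4 × 1 × 10^8 m² × 0.7864 m = 47310 m³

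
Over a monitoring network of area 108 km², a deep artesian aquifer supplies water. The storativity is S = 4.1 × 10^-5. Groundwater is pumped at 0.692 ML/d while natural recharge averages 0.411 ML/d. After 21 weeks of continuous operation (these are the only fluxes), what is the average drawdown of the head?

Δh ≈ 9.33 m

A = 108 km² = 1.08 × 10^8 m²
Net abstraction = 0.692 − 0.411 = 0.281 ML/d
Q_net = 0.281 ML/d = 281 m³/d
t = 21 weeks = 147 d
ΔV = Q × t = 281 m³/d × 147 d = 41310 m³
Δh = ΔV / (S × A) = 41310 / (4.1 × 10^-5 × 1.08 × 10^8) = 9.329 m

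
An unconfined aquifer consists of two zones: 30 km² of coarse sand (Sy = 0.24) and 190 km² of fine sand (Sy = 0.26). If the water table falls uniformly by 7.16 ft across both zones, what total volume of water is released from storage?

ΔV ≈ 1.24 × 10^8 m³

A₁ = 30 km² = 3 × 10^7 m²; A₂ = 190 km² = 1.9 × 10^8 m²
Δh = 7.16 ft = 2.182 m
ΔV₁ = 0.24 × 3 × 10^7 × 2.182 = 1.571 × 10^7 m³
ΔV₂ = 0.26 × 1.9 × 10^8 × 2.182 = 1.078 × 10^8 m³
ΔV = ΔV₁ + ΔV₂ = 1.235 × 10^8 m³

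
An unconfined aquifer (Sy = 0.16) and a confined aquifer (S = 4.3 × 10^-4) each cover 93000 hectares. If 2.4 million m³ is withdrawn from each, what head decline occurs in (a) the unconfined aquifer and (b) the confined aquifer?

A = 93000 hectares = 9.3 × 10^8 m²
ΔV = 2.4 million m³ = 2.4 × 10^6 m³
Unconfined: Δh_u = ΔV/(Sy·A) = 2.4 × 10^6/(0.16 × 9.3 × 10^8) = 0.01613 m
Confined: Δh_c = ΔV/(S·A) = 2.4 × 10^6/(4.3 × 10^-4 × 9.3 × 10^8) = 6.002 m

Δh_u ≈ 0.0161 m; Δh_c ≈ 6 m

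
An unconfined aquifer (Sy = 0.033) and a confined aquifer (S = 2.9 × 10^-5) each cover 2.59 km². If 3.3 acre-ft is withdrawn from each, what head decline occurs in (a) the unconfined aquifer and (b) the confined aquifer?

Δh_u ≈ 0.0476 m; Δh_c ≈ 54.2 m

A = 2.59 km² = 2.59 × 10^6 m²
ΔV = 3.3 acre-ft = 4070 m³
Unconfined: Δh_u = ΔV/(Sy·A) = 4070/(0.033 × 2.59 × 10^6) = 0.04762 m
Confined: Δh_c = ΔV/(S·A) = 4070/(2.9 × 10^-5 × 2.59 × 10^6) = 54.19 m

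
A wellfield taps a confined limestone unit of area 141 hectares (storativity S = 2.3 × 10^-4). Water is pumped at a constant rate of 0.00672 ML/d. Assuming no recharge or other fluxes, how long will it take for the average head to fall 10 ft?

A = 141 hectares = 1.41 × 10^6 m²
Δh = 10 ft = 3.048 m
ΔV = S × A × Δh = 2.3 × 10^-4 × 1.41 × 10^6 × 3.048 = 988.5 m³
Q = 0.00672 ML/d = 6.72 m³/d
t = ΔV / Q = 988.5 m³ / 6.72 m³/d = 147.1 d

t ≈ 147 days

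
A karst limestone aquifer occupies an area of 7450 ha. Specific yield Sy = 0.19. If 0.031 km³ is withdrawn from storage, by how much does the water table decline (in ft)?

A = 7450 ha = 7.45 × 10^7 m²
ΔV = 0.031 km³ = 3.1 × 10^7 m³
Δh = ΔV / (Sy × A) = 3.1 × 10^7 m³ / (0.19 × 7.45 × 10^7 m²) = 2.19 m
Δh = 2.19 m = 7.185 ft

Δh ≈ 7.19 ft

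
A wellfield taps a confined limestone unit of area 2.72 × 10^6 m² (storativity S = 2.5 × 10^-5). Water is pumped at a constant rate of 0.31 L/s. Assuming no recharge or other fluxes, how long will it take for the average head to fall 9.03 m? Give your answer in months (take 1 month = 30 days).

ΔV = S × A × Δh = 2.5 × 10^-5 × 2.72 × 10^6 × 9.03 = 614 m³
Q = 0.31 L/s = 26.78 m³/d
t = ΔV / Q = 614 m³ / 26.78 m³/d = 22.93 d
t = 22.93 d ≈ 0.7642 months

t ≈ 0.764 months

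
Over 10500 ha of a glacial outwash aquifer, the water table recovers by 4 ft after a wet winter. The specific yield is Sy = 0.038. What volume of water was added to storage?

A = 10500 ha = 1.05 × 10^8 m²
Δh = 4 ft = 1.219 m
ΔV = Sy × A × Δh = 0.038 × 1.05 × 10^8 m² × 1.219 m = 4.865 × 10^6 m³

ΔV ≈ 4.86 × 10^6 m³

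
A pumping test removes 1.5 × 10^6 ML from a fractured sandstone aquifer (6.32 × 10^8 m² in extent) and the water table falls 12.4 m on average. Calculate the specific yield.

ΔV = 1.5 × 10^6 ML = 1.5 × 10^9 m³
Sy = ΔV / (A × Δh) = 1.5 × 10^9 m³ / (6.32 × 10^8 m² × 12.4 m) = 0.1914

Sy ≈ 0.19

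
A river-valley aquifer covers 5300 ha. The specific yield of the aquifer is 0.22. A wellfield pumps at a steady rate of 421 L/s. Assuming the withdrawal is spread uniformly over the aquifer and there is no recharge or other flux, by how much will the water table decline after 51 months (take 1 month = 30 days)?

Δh ≈ 4.77 m

A = 5300 ha = 5.3 × 10^7 m²
Q = 421 L/s = 36370 m³/d
t = 51 months = 1530 d
ΔV = Q × t = 36370 m³/d × 1530 d = 5.565 × 10^7 m³
Δh = ΔV / (Sy × A) = 5.565 × 10^7 / (0.22 × 5.3 × 10^7) = 4.773 m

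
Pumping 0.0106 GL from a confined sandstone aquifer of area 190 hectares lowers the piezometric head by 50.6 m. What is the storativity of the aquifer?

A = 190 hectares = 1.9 × 10^6 m²
ΔV = 0.0106 GL = 10600 m³
S = ΔV / (A × Δh) = 10600 m³ / (1.9 × 10^6 m² × 50.6 m) = 1.103 × 10^-4

S ≈ 1.1 × 10^-4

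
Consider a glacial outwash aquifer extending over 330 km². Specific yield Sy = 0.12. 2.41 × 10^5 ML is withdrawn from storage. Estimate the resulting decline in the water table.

Δh ≈ 6.09 m

A = 330 km² = 3.3 × 10^8 m²
ΔV = 2.41 × 10^5 ML = 2.41 × 10^8 m³
Δh = ΔV / (Sy × A) = 2.41 × 10^8 m³ / (0.12 × 3.3 × 10^8 m²) = 6.086 m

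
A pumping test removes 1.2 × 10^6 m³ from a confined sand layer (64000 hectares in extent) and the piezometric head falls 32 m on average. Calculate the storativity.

S ≈ 5.9 × 10^-5

A = 64000 hectares = 6.4 × 10^8 m²
S = ΔV / (A × Δh) = 1.2 × 10^6 m³ / (6.4 × 10^8 m² × 32 m) = 5.859 × 10^-5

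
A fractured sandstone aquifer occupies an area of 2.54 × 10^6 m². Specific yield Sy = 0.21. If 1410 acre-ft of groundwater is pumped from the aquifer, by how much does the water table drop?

Δh ≈ 3.26 m

ΔV = 1410 acre-ft = 1.739 × 10^6 m³
Δh = ΔV / (Sy × A) = 1.739 × 10^6 m³ / (0.21 × 2.54 × 10^6 m²) = 3.261 m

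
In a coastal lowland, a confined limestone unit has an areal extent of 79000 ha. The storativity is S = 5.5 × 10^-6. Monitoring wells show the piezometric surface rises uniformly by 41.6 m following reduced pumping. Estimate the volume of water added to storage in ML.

A = 79000 ha = 7.9 × 10^8 m²
ΔV = S × A × Δh = 5.5 × 10^-6 × 7.9 × 10^8 m² × 41.6 m = 1.808 × 10^5 m³
ΔV = 1.808 × 10^5 m³ = 180.8 ML

ΔV ≈ 181 ML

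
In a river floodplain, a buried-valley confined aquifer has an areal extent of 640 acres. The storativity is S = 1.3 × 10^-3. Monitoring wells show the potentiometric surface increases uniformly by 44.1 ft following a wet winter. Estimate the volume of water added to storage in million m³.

ΔV ≈ 0.0453 million m³

A = 640 acres = 2.59 × 10^6 m²
Δh = 44.1 ft = 13.44 m
ΔV = S × A × Δh = 0.0013 × 2.59 × 10^6 m² × 13.44 m = 45260 m³
ΔV = 45260 m³ = 0.04526 million m³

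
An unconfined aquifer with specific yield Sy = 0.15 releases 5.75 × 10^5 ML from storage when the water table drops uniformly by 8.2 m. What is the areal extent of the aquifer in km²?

ΔV = 5.75 × 10^5 ML = 5.75 × 10^8 m³
A = ΔV / (Sy × Δh) = 5.75 × 10^8 / (0.15 × 8.2) = 4.675 × 10^8 m²
A = 4.675 × 10^8 m² = 467.5 km²

A ≈ 467 km²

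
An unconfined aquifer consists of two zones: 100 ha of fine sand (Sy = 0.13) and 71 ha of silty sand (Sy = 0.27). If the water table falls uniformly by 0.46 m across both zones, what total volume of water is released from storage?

A₁ = 100 ha = 1 × 10^6 m²; A₂ = 71 ha = 7.1 × 10^5 m²
ΔV₁ = 0.13 × 1 × 10^6 × 0.46 = 59800 m³
ΔV₂ = 0.27 × 7.1 × 10^5 × 0.46 = 88180 m³
ΔV = ΔV₁ + ΔV₂ = 1.48 × 10^5 m³

ΔV ≈ 1.48 × 10^5 m³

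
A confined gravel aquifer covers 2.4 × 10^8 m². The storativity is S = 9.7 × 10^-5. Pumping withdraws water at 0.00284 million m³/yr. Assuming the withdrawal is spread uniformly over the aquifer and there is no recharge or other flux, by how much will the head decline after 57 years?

Q = 0.00284 million m³/yr = 7.781 m³/d
t = 57 years = 20800 d
ΔV = Q × t = 7.781 m³/d × 20800 d = 1.619 × 10^5 m³
Δh = ΔV / (S × A) = 1.619 × 10^5 / (9.7 × 10^-5 × 2.4 × 10^8) = 6.954 m

Δh ≈ 6.95 m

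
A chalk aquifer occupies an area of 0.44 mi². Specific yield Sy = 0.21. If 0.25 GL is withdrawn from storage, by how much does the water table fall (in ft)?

A = 0.44 mi² = 1.14 × 10^6 m²
ΔV = 0.25 GL = 2.5 × 10^5 m³
Δh = ΔV / (Sy × A) = 2.5 × 10^5 m³ / (0.21 × 1.14 × 10^6 m²) = 1.045 m
Δh = 1.045 m = 3.427 ft

Δh ≈ 3.43 ft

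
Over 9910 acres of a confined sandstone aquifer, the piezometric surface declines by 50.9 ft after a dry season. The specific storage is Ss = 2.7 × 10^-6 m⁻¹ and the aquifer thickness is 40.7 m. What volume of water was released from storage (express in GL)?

S = Ss × b = 2.7 × 10^-6 m⁻¹ × 40.7 m = 1.099 × 10^-4
A = 9910 acres = 4.01 × 10^7 m²
Δh = 50.9 ft = 15.51 m
ΔV = S × A × Δh = 1.099 × 10^-4 × 4.01 × 10^7 m² × 15.51 m = 68370 m³
ΔV = 68370 m³ = 0.06837 GL

ΔV ≈ 0.0684 GL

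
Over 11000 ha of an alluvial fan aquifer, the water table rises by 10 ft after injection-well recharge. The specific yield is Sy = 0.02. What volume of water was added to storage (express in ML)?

A = 11000 ha = 1.1 × 10^8 m²
Δh = 10 ft = 3.048 m
ΔV = Sy × A × Δh = 0.02 × 1.1 × 10^8 m² × 3.048 m = 6.706 × 10^6 m³
ΔV = 6.706 × 10^6 m³ = 6706 ML

ΔV ≈ 6710 ML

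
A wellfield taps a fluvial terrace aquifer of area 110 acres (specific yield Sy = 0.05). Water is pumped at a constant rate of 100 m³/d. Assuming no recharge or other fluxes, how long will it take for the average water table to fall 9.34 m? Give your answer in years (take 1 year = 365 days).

A = 110 acres = 4.452 × 10^5 m²
ΔV = Sy × A × Δh = 0.05 × 4.452 × 10^5 × 9.34 = 2.079 × 10^5 m³
t = ΔV / Q = 2.079 × 10^5 m³ / 100 m³/d = 2079 d
t = 2079 d ≈ 5.696 years

t ≈ 5.7 years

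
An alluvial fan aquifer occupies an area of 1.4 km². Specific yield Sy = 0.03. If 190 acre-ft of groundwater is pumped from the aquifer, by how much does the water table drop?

Δh ≈ 5.58 m

A = 1.4 km² = 1.4 × 10^6 m²
ΔV = 190 acre-ft = 2.344 × 10^5 m³
Δh = ΔV / (Sy × A) = 2.344 × 10^5 m³ / (0.03 × 1.4 × 10^6 m²) = 5.58 m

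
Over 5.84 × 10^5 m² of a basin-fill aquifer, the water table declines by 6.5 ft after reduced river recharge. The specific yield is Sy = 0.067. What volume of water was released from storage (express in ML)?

ΔV ≈ 77.5 ML

Δh = 6.5 ft = 1.981 m
ΔV = Sy × A × Δh = 0.067 × 5.84 × 10^5 m² × 1.981 m = 77520 m³
ΔV = 77520 m³ = 77.52 ML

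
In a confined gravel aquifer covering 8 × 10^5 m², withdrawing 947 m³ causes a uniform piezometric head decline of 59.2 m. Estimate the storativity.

S ≈ 2 × 10^-5

S = ΔV / (A × Δh) = 947 m³ / (8 × 10^5 m² × 59.2 m) = 2 × 10^-5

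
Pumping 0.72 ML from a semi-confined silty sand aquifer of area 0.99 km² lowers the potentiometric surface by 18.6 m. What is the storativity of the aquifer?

S ≈ 3.9 × 10^-5

A = 0.99 km² = 9.9 × 10^5 m²
ΔV = 0.72 ML = 720 m³
S = ΔV / (A × Δh) = 720 m³ / (9.9 × 10^5 m² × 18.6 m) = 3.91 × 10^-5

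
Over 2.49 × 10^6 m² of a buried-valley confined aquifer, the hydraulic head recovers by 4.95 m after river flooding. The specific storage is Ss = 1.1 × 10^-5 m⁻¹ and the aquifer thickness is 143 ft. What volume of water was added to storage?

ΔV ≈ 5910 m³

b = 143 ft = 43.59 m
S = Ss × b = 1.1 × 10^-5 m⁻¹ × 43.59 m = 4.795 × 10^-4
ΔV = S × A × Δh = 4.795 × 10^-4 × 2.49 × 10^6 m² × 4.95 m = 5909 m³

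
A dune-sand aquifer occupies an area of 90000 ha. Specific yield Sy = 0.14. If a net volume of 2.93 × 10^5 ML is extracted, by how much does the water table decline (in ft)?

A = 90000 ha = 9 × 10^8 m²
ΔV = 2.93 × 10^5 ML = 2.93 × 10^8 m³
Δh = ΔV / (Sy × A) = 2.93 × 10^8 m³ / (0.14 × 9 × 10^8 m²) = 2.325 m
Δh = 2.325 m = 7.629 ft

Δh ≈ 7.63 ft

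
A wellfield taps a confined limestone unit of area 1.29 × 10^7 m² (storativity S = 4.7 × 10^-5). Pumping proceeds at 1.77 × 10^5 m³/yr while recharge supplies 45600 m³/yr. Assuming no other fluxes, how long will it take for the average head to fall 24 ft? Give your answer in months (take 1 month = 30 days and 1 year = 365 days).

Δh = 24 ft = 7.315 m
ΔV = S × A × Δh = 4.7 × 10^-5 × 1.29 × 10^7 × 7.315 = 4435 m³
Net withdrawal = 1.77 × 10^5 − 45600 = 1.314 × 10^5 m³/yr = 360 m³/d
t = ΔV / Q = 4435 m³ / 360 m³/d = 12.32 d
t = 12.32 d ≈ 0.4107 months

t ≈ 0.411 months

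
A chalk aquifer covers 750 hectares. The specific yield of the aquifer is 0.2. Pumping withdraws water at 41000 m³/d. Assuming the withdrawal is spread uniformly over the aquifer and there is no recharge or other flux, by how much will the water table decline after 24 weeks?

Δh ≈ 4.59 m

A = 750 hectares = 7.5 × 10^6 m²
t = 24 weeks = 168 d
ΔV = Q × t = 41000 m³/d × 168 d = 6.888 × 10^6 m³
Δh = ΔV / (Sy × A) = 6.888 × 10^6 / (0.2 × 7.5 × 10^6) = 4.592 m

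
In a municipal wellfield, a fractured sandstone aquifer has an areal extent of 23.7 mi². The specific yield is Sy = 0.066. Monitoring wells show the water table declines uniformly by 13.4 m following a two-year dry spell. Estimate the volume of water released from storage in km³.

ΔV ≈ 0.0543 km³

A = 23.7 mi² = 6.138 × 10^7 m²
ΔV = Sy × A × Δh = 0.066 × 6.138 × 10^7 m² × 13.4 m = 5.429 × 10^7 m³
ΔV = 5.429 × 10^7 m³ = 0.05429 km³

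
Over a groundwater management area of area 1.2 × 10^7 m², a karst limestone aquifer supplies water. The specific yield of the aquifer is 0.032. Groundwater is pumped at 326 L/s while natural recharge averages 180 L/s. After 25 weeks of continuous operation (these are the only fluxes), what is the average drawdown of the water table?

Δh ≈ 5.75 m

Net abstraction = 326 − 180 = 146 L/s
Q_net = 146 L/s = 12610 m³/d
t = 25 weeks = 175 d
ΔV = Q × t = 12610 m³/d × 175 d = 2.208 × 10^6 m³
Δh = ΔV / (Sy × A) = 2.208 × 10^6 / (0.032 × 1.2 × 10^7) = 5.749 m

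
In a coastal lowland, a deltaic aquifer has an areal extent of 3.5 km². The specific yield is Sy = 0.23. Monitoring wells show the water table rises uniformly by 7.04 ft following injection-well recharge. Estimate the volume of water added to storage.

ΔV ≈ 1.73 × 10^6 m³

A = 3.5 km² = 3.5 × 10^6 m²
Δh = 7.04 ft = 2.146 m
ΔV = Sy × A × Δh = 0.23 × 3.5 × 10^6 m² × 2.146 m = 1.727 × 10^6 m³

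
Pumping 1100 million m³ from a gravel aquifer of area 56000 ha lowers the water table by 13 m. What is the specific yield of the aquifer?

A = 56000 ha = 5.6 × 10^8 m²
ΔV = 1100 million m³ = 1.1 × 10^9 m³
Sy = ΔV / (A × Δh) = 1.1 × 10^9 m³ / (5.6 × 10^8 m² × 13 m) = 0.1511

Sy ≈ 0.15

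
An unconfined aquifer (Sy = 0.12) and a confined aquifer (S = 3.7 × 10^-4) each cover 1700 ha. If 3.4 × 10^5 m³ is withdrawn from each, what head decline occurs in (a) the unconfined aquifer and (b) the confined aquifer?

A = 1700 ha = 1.7 × 10^7 m²
Unconfined: Δh_u = ΔV/(Sy·A) = 3.4 × 10^5/(0.12 × 1.7 × 10^7) = 0.1667 m
Confined: Δh_c = ΔV/(S·A) = 3.4 × 10^5/(3.7 × 10^-4 × 1.7 × 10^7) = 54.05 m

Δh_u ≈ 0.167 m; Δh_c ≈ 54.1 m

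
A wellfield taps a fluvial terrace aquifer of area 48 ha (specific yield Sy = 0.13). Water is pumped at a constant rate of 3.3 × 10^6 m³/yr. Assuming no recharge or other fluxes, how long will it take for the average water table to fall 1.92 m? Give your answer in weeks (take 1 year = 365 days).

A = 48 ha = 4.8 × 10^5 m²
ΔV = Sy × A × Δh = 0.13 × 4.8 × 10^5 × 1.92 = 1.198 × 10^5 m³
Q = 3.3 × 10^6 m³/yr = 9041 m³/d
t = ΔV / Q = 1.198 × 10^5 m³ / 9041 m³/d = 13.25 d
t = 13.25 d ≈ 1.893 weeks

t ≈ 1.89 weeks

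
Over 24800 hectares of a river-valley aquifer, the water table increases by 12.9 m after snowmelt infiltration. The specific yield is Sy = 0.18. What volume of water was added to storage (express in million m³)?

A = 24800 hectares = 2.48 × 10^8 m²
ΔV = Sy × A × Δh = 0.18 × 2.48 × 10^8 m² × 12.9 m = 5.759 × 10^8 m³
ΔV = 5.759 × 10^8 m³ = 575.9 million m³

ΔV ≈ 576 million m³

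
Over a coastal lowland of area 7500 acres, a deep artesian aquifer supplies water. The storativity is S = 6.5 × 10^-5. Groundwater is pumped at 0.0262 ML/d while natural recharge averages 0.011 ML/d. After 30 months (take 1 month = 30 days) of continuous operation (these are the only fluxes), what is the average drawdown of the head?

A = 7500 acres = 3.035 × 10^7 m²
Net abstraction = 0.0262 − 0.011 = 0.0152 ML/d
Q_net = 0.0152 ML/d = 15.2 m³/d
t = 30 months = 900 d
ΔV = Q × t = 15.2 m³/d × 900 d = 13680 m³
Δh = ΔV / (S × A) = 13680 / (6.5 × 10^-5 × 3.035 × 10^7) = 6.934 m

Δh ≈ 6.93 m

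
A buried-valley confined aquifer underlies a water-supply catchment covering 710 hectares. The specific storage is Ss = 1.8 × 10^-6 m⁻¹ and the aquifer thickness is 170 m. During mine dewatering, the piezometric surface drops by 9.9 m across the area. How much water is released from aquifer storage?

ΔV ≈ 21500 m³

S = Ss × b = 1.8 × 10^-6 m⁻¹ × 170 m = 3.06 × 10^-4
A = 710 hectares = 7.1 × 10^6 m²
ΔV = S × A × Δh = 3.06 × 10^-4 × 7.1 × 10^6 m² × 9.9 m = 21510 m³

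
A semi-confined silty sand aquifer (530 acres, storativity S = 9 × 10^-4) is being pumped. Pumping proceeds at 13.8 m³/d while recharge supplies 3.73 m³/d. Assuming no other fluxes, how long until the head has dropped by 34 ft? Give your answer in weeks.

A = 530 acres = 2.145 × 10^6 m²
Δh = 34 ft = 10.36 m
ΔV = S × A × Δh = 9 × 10^-4 × 2.145 × 10^6 × 10.36 = 20000 m³
Net withdrawal = 13.8 − 3.73 = 10.07 m³/d
t = ΔV / Q = 20000 m³ / 10.07 m³/d = 1987 d
t = 1987 d ≈ 283.8 weeks

t ≈ 284 weeks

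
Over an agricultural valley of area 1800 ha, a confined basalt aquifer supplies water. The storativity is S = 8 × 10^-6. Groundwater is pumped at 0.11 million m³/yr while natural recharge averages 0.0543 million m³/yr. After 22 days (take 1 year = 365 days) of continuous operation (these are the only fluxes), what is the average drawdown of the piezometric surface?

A = 1800 ha = 1.8 × 10^7 m²
Net abstraction = 0.11 − 0.0543 = 0.0557 million m³/yr
Q_net = 0.0557 million m³/yr = 152.6 m³/d
ΔV = Q × t = 152.6 m³/d × 22 d = 3357 m³
Δh = ΔV / (S × A) = 3357 / (8 × 10^-6 × 1.8 × 10^7) = 23.31 m

Δh ≈ 23.3 m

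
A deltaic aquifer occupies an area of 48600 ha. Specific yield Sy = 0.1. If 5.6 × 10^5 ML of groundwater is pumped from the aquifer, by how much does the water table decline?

Δh ≈ 11.5 m

A = 48600 ha = 4.86 × 10^8 m²
ΔV = 5.6 × 10^5 ML = 5.6 × 10^8 m³
Δh = ΔV / (Sy × A) = 5.6 × 10^8 m³ / (0.1 × 4.86 × 10^8 m²) = 11.52 m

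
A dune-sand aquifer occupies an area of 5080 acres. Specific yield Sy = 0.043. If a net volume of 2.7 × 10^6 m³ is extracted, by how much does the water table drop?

A = 5080 acres = 2.056 × 10^7 m²
Δh = ΔV / (Sy × A) = 2.7 × 10^6 m³ / (0.043 × 2.056 × 10^7 m²) = 3.054 m

Δh ≈ 3.05 m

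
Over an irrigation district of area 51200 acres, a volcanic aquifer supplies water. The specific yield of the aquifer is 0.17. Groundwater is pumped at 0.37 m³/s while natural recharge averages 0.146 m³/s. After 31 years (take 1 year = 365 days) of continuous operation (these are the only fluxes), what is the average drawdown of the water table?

Δh ≈ 6.22 m

A = 51200 acres = 2.072 × 10^8 m²
Net abstraction = 0.37 − 0.146 = 0.224 m³/s
Q_net = 0.224 m³/s = 19350 m³/d
t = 31 years = 11320 d
ΔV = Q × t = 19350 m³/d × 11320 d = 2.19 × 10^8 m³
Δh = ΔV / (Sy × A) = 2.19 × 10^8 / (0.17 × 2.072 × 10^8) = 6.217 m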